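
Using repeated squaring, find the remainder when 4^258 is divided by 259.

211

4^1 ≡ 4 (mod 259)
4^2 ≡ 4^2 = 16 ≡ 16 (mod 259)
4^4 ≡ 16^2 = 256 ≡ 256 (mod 259)
4^8 ≡ 256^2 = 65536 ≡ 9 (mod 259)
4^16 ≡ 9^2 = 81 ≡ 81 (mod 259)
4^32 ≡ 81^2 = 6561 ≡ 86 (mod 259)
4^64 ≡ 86^2 = 7396 ≡ 144 (mod 259)
4^128 ≡ 144^2 = 20736 ≡ 16 (mod 259)
4^256 ≡ 16^2 = 256 ≡ 256 (mod 259)
258 = 256 + 2 in binary powers of 2.
So 4^258 ≡ 256 · 16 ≡ 211 (mod 259).
Since 211 ≠ 1, base 4 is a Fermat witness: 259 is composite.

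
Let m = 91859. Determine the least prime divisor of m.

97

91859 is odd.
Digit sum 32, not divisible by 3.
Ends in 9: not divisible by 5.
7: 91859 = 7·13122 + 5
11: 91859 = 11·8350 + 9
13: 91859 = 13·7066 + 1
17: 91859 = 17·5403 + 8
19: 91859 = 19·4834 + 13
23: 91859 = 23·3993 + 20
29: 91859 = 29·3167 + 16
31: 91859 = 31·2963 + 6
37: 91859 = 37·2482 + 25
41: 91859 = 41·2240 + 19
43: 91859 = 43·2136 + 11
47: 91859 = 47·1954 + 21
53: 91859 = 53·1733 + 10
59: 91859 = 59·1556 + 55
61: 91859 = 61·1505 + 54
67: 91859 = 67·1371 + 2
71: 91859 = 71·1293 + 56
73: 91859 = 73·1258 + 25
79: 91859 = 79·1162 + 61
83: 91859 = 83·1106 + 61
89: 91859 = 89·1032 + 11
97: 91859 = 97·947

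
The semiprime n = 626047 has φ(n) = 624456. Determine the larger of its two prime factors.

883

φ(n) = (p−1)(q−1) = n − (p+q) + 1, so p + q = 626047 − 624456 + 1 = 1592.
p and q are the roots of t² − 1592t + 626047 = 0.
Discriminant: 1592² − 4·626047 = 2534464 − 2504188 = 30276; √30276 = 174.
q = (1592 − 174)/2 = 709, p = (1592 + 174)/2 = 883.
Check: 709 · 883 = 626047.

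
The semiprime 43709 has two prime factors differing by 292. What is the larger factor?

Since p = q + 292, we have 43709 = q(q + 292), so q² + 292q − 43709 = 0.
Discriminant: 292² + 4·43709 = 85264 + 174836 = 260100; √260100 = 510.
q = (−292 + 510)/2 = 109, and p = q + 292 = 401.
Check: 109 · 401 = 43709.

401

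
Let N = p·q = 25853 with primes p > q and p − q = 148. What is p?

251

Since p = q + 148, we have 25853 = q(q + 148), so q² + 148q − 25853 = 0.
Discriminant: 148² + 4·25853 = 21904 + 103412 = 125316; √125316 = 354.
q = (−148 + 354)/2 = 103, and p = q + 148 = 251.
Check: 103 · 251 = 25853.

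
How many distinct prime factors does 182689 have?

3

182689 = 13^2 · 1081
1081 = 23 · 47
182689 = 13^2 · 23 · 47, which has 3 distinct prime factors.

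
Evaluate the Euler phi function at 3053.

Factor: 3053 = 43 · 71.
φ(3053) = (43−1) · (71−1) = 42 · 70 = 2940.

2940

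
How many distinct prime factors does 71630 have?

71630 = 2 · 35815
35815 = 5 · 7163
7163 = 13 · 551
551 = 19 · 29
71630 = 2 · 5 · 13 · 19 · 29, which has 5 distinct prime factors.

5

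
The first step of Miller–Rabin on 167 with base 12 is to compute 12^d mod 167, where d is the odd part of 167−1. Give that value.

1

167 − 1 = 166 = 2^1 · 83, so d = 83.
12^1 ≡ 12 (mod 167)
12^2 ≡ 12^2 = 144 ≡ 144 (mod 167)
12^4 ≡ 144^2 = 20736 ≡ 28 (mod 167)
12^8 ≡ 28^2 = 784 ≡ 116 (mod 167)
12^16 ≡ 116^2 = 13456 ≡ 96 (mod 167)
12^32 ≡ 96^2 = 9216 ≡ 31 (mod 167)
12^64 ≡ 31^2 = 961 ≡ 126 (mod 167)
83 = 64 + 16 + 2 + 1 in binary powers of 2.
So 12^83 ≡ 126 · 96 · 144 · 12 ≡ 1 (mod 167).
Since 12^d ≡ 1 (mod 167), base 12 does not prove 167 composite.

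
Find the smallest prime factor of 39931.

73

39931 is odd.
Digit sum 25, not divisible by 3.
Ends in 1: not divisible by 5.
7: 39931 = 7·5704 + 3
11: 39931 = 11·3630 + 1
13: 39931 = 13·3071 + 8
17: 39931 = 17·2348 + 15
19: 39931 = 19·2101 + 12
23: 39931 = 23·1736 + 3
29: 39931 = 29·1376 + 27
31: 39931 = 31·1288 + 3
37: 39931 = 37·1079 + 8
41: 39931 = 41·973 + 38
43: 39931 = 43·928 + 27
47: 39931 = 47·849 + 28
53: 39931 = 53·753 + 22
59: 39931 = 59·676 + 47
61: 39931 = 61·654 + 37
67: 39931 = 67·595 + 66
71: 39931 = 71·562 + 29
73: 39931 = 73·547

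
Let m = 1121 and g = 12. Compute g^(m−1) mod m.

197

12^1 ≡ 12 (mod 1121)
12^2 ≡ 12^2 = 144 ≡ 144 (mod 1121)
12^4 ≡ 144^2 = 20736 ≡ 558 (mod 1121)
12^8 ≡ 558^2 = 311364 ≡ 847 (mod 1121)
12^16 ≡ 847^2 = 717409 ≡ 1090 (mod 1121)
12^32 ≡ 1090^2 = 1188100 ≡ 961 (mod 1121)
12^64 ≡ 961^2 = 923521 ≡ 938 (mod 1121)
12^128 ≡ 938^2 = 879844 ≡ 980 (mod 1121)
12^256 ≡ 980^2 = 960400 ≡ 824 (mod 1121)
12^512 ≡ 824^2 = 678976 ≡ 771 (mod 1121)
12^1024 ≡ 771^2 = 594441 ≡ 311 (mod 1121)
1120 = 1024 + 64 + 32 in binary powers of 2.
So 12^1120 ≡ 311 · 938 · 961 ≡ 197 (mod 1121).
Since 197 ≠ 1, base 12 is a Fermat witness: 1121 is composite.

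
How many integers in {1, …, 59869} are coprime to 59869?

Factor: 59869 = 19 · 23 · 137.
φ(59869) = (19−1) · (23−1) · (137−1) = 18 · 22 · 136 = 53856.

53856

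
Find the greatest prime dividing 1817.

1817 = 23 · 79
79 is prime.
So 1817 = 23 · 79; the largest prime factor is 79.

79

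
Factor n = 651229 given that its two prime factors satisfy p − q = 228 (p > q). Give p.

929

Since p = q + 228, we have 651229 = q(q + 228), so q² + 228q − 651229 = 0.
Discriminant: 228² + 4·651229 = 51984 + 2604916 = 2656900; √2656900 = 1630.
q = (−228 + 1630)/2 = 701, and p = q + 228 = 929.
Check: 701 · 929 = 651229.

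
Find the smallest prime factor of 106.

2

106 is even: 2 divides it.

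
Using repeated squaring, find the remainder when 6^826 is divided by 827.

1

6^1 ≡ 6 (mod 827)
6^2 ≡ 6^2 = 36 ≡ 36 (mod 827)
6^4 ≡ 36^2 = 1296 ≡ 469 (mod 827)
6^8 ≡ 469^2 = 219961 ≡ 806 (mod 827)
6^16 ≡ 806^2 = 649636 ≡ 441 (mod 827)
6^32 ≡ 441^2 = 194481 ≡ 136 (mod 827)
6^64 ≡ 136^2 = 18496 ≡ 302 (mod 827)
6^128 ≡ 302^2 = 91204 ≡ 234 (mod 827)
6^256 ≡ 234^2 = 54756 ≡ 174 (mod 827)
6^512 ≡ 174^2 = 30276 ≡ 504 (mod 827)
826 = 512 + 256 + 32 + 16 + 8 + 2 in binary powers of 2.
So 6^826 ≡ 504 · 174 · 136 · 441 · 806 · 36 ≡ 1 (mod 827).
Since the result is 1, base 6 gives no evidence that 827 is composite.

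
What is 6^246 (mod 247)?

6^1 ≡ 6 (mod 247)
6^2 ≡ 6^2 = 36 ≡ 36 (mod 247)
6^4 ≡ 36^2 = 1296 ≡ 61 (mod 247)
6^8 ≡ 61^2 = 3721 ≡ 16 (mod 247)
6^16 ≡ 16^2 = 256 ≡ 9 (mod 247)
6^32 ≡ 9^2 = 81 ≡ 81 (mod 247)
6^64 ≡ 81^2 = 6561 ≡ 139 (mod 247)
6^128 ≡ 139^2 = 19321 ≡ 55 (mod 247)
246 = 128 + 64 + 32 + 16 + 4 + 2 in binary powers of 2.
So 6^246 ≡ 55 · 139 · 81 · 9 · 61 · 36 ≡ 64 (mod 247).
Since 64 ≠ 1, base 6 is a Fermat witness: 247 is composite.

64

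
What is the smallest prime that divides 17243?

43

17243 is odd.
Digit sum 17, not divisible by 3.
Ends in 3: not divisible by 5.
7: 17243 = 7·2463 + 2
11: 17243 = 11·1567 + 6
13: 17243 = 13·1326 + 5
17: 17243 = 17·1014 + 5
19: 17243 = 19·907 + 10
23: 17243 = 23·749 + 16
29: 17243 = 29·594 + 17
31: 17243 = 31·556 + 7
37: 17243 = 37·466 + 1
41: 17243 = 41·420 + 23
43: 17243 = 43·401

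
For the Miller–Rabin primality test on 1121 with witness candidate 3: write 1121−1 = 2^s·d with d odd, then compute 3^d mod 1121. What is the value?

906

1121 − 1 = 1120 = 2^5 · 35, so d = 35.
3^1 ≡ 3 (mod 1121)
3^2 ≡ 3^2 = 9 ≡ 9 (mod 1121)
3^4 ≡ 9^2 = 81 ≡ 81 (mod 1121)
3^8 ≡ 81^2 = 6561 ≡ 956 (mod 1121)
3^16 ≡ 956^2 = 913936 ≡ 321 (mod 1121)
3^32 ≡ 321^2 = 103041 ≡ 1030 (mod 1121)
35 = 32 + 2 + 1 in binary powers of 2.
So 3^35 ≡ 1030 · 9 · 3 ≡ 906 (mod 1121).
Squaring chain: 906 → 264 → 194 → 643 → 921; never reaches −1, so base 3 is a Miller–Rabin witness that 1121 is composite.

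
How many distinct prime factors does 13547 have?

3

13547 = 19 · 713
713 = 23 · 31
13547 = 19 · 23 · 31, which has 3 distinct prime factors.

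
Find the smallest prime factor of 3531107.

3531107 is odd.
Digit sum 20, not divisible by 3.
Ends in 7: not divisible by 5.
7: 3531107 = 7·504443 + 6
11: 3531107 = 11·321009 + 8
13: 3531107 = 13·271623 + 8
17: 3531107 = 17·207712 + 3
19: 3531107 = 19·185847 + 14
23: 3531107 = 23·153526 + 9
29: 3531107 = 29·121762 + 9
31: 3531107 = 31·113906 + 21
37: 3531107 = 37·95435 + 12
41: 3531107 = 41·86124 + 23
43: 3531107 = 43·82118 + 33
47: 3531107 = 47·75129 + 44
53: 3531107 = 53·66624 + 35
59: 3531107 = 59·59849 + 16
61: 3531107 = 61·57887

61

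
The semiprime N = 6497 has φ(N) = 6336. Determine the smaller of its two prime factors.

73

φ(n) = (p−1)(q−1) = n − (p+q) + 1, so p + q = 6497 − 6336 + 1 = 162.
p and q are the roots of t² − 162t + 6497 = 0.
Discriminant: 162² − 4·6497 = 26244 − 25988 = 256; √256 = 16.
q = (162 − 16)/2 = 73, p = (162 + 16)/2 = 89.
Check: 73 · 89 = 6497.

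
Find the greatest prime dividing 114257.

114257 = 11 · 10387
10387 = 13 · 799
799 = 17 · 47
47 is prime.
So 114257 = 11 · 13 · 17 · 47; the largest prime factor is 47.

47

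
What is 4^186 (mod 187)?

4^1 ≡ 4 (mod 187)
4^2 ≡ 4^2 = 16 ≡ 16 (mod 187)
4^4 ≡ 16^2 = 256 ≡ 69 (mod 187)
4^8 ≡ 69^2 = 4761 ≡ 86 (mod 187)
4^16 ≡ 86^2 = 7396 ≡ 103 (mod 187)
4^32 ≡ 103^2 = 10609 ≡ 137 (mod 187)
4^64 ≡ 137^2 = 18769 ≡ 69 (mod 187)
4^128 ≡ 69^2 = 4761 ≡ 86 (mod 187)
186 = 128 + 32 + 16 + 8 + 2 in binary powers of 2.
So 4^186 ≡ 86 · 137 · 103 · 86 · 16 ≡ 169 (mod 187).
Since 169 ≠ 1, base 4 is a Fermat witness: 187 is composite.

169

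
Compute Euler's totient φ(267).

176

Factor: 267 = 3 · 89.
φ(267) = (3−1) · (89−1) = 2 · 88 = 176.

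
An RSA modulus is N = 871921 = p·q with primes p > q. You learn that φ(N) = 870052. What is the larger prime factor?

983

φ(n) = (p−1)(q−1) = n − (p+q) + 1, so p + q = 871921 − 870052 + 1 = 1870.
p and q are the roots of t² − 1870t + 871921 = 0.
Discriminant: 1870² − 4·871921 = 3496900 − 3487684 = 9216; √9216 = 96.
q = (1870 − 96)/2 = 887, p = (1870 + 96)/2 = 983.
Check: 887 · 983 = 871921.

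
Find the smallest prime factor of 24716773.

24716773 is odd.
Digit sum 37, not divisible by 3.
Ends in 3: not divisible by 5.
7: 24716773 = 7·3530967 + 4
11: 24716773 = 11·2246979 + 4
13: 24716773 = 13·1901290 + 3
17: 24716773 = 17·1453927 + 14
19: 24716773 = 19·1300882 + 15
23: 24716773 = 23·1074642 + 7
29: 24716773 = 29·852302 + 15
31: 24716773 = 31·797315 + 8
37: 24716773 = 37·668020 + 33
41: 24716773 = 41·602848 + 5
43: 24716773 = 43·574808 + 29
47: 24716773 = 47·525888 + 37
53: 24716773 = 53·466354 + 11
59: 24716773 = 59·418928 + 21
61: 24716773 = 61·405193

61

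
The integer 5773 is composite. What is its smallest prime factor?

23

5773 is odd.
Digit sum 22, not divisible by 3.
Ends in 3: not divisible by 5.
7: 5773 = 7·824 + 5
11: 5773 = 11·524 + 9
13: 5773 = 13·444 + 1
17: 5773 = 17·339 + 10
19: 5773 = 19·303 + 16
23: 5773 = 23·251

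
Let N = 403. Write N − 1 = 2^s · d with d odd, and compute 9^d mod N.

403 − 1 = 402 = 2^1 · 201, so d = 201.
9^1 ≡ 9 (mod 403)
9^2 ≡ 9^2 = 81 ≡ 81 (mod 403)
9^4 ≡ 81^2 = 6561 ≡ 113 (mod 403)
9^8 ≡ 113^2 = 12769 ≡ 276 (mod 403)
9^16 ≡ 276^2 = 76176 ≡ 9 (mod 403)
9^32 ≡ 9^2 = 81 ≡ 81 (mod 403)
9^64 ≡ 81^2 = 6561 ≡ 113 (mod 403)
9^128 ≡ 113^2 = 12769 ≡ 276 (mod 403)
201 = 128 + 64 + 8 + 1 in binary powers of 2.
So 9^201 ≡ 276 · 113 · 276 · 9 ≡ 287 (mod 403).
Squaring chain: 287; never reaches −1, so base 9 is a Miller–Rabin witness that 403 is composite.

287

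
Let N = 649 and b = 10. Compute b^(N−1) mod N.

10^1 ≡ 10 (mod 649)
10^2 ≡ 10^2 = 100 ≡ 100 (mod 649)
10^4 ≡ 100^2 = 10000 ≡ 265 (mod 649)
10^8 ≡ 265^2 = 70225 ≡ 133 (mod 649)
10^16 ≡ 133^2 = 17689 ≡ 166 (mod 649)
10^32 ≡ 166^2 = 27556 ≡ 298 (mod 649)
10^64 ≡ 298^2 = 88804 ≡ 540 (mod 649)
10^128 ≡ 540^2 = 291600 ≡ 199 (mod 649)
10^256 ≡ 199^2 = 39601 ≡ 12 (mod 649)
10^512 ≡ 12^2 = 144 ≡ 144 (mod 649)
648 = 512 + 128 + 8 in binary powers of 2.
So 10^648 ≡ 144 · 199 · 133 ≡ 320 (mod 649).
Since 320 ≠ 1, base 10 is a Fermat witness: 649 is composite.

320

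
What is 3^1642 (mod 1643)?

820

3^1 ≡ 3 (mod 1643)
3^2 ≡ 3^2 = 9 ≡ 9 (mod 1643)
3^4 ≡ 9^2 = 81 ≡ 81 (mod 1643)
3^8 ≡ 81^2 = 6561 ≡ 1632 (mod 1643)
3^16 ≡ 1632^2 = 2663424 ≡ 121 (mod 1643)
3^32 ≡ 121^2 = 14641 ≡ 1497 (mod 1643)
3^64 ≡ 1497^2 = 2241009 ≡ 1600 (mod 1643)
3^128 ≡ 1600^2 = 2560000 ≡ 206 (mod 1643)
3^256 ≡ 206^2 = 42436 ≡ 1361 (mod 1643)
3^512 ≡ 1361^2 = 1852321 ≡ 660 (mod 1643)
3^1024 ≡ 660^2 = 435600 ≡ 205 (mod 1643)
1642 = 1024 + 512 + 64 + 32 + 8 + 2 in binary powers of 2.
So 3^1642 ≡ 205 · 660 · 1600 · 1497 · 1632 · 9 ≡ 820 (mod 1643).
Since 820 ≠ 1, base 3 is a Fermat witness: 1643 is composite.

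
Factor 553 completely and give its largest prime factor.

553 = 7 · 79
79 is prime.
So 553 = 7 · 79; the largest prime factor is 79.

79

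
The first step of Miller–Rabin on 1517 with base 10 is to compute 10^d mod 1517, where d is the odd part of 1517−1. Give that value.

898

1517 − 1 = 1516 = 2^2 · 379, so d = 379.
10^1 ≡ 10 (mod 1517)
10^2 ≡ 10^2 = 100 ≡ 100 (mod 1517)
10^4 ≡ 100^2 = 10000 ≡ 898 (mod 1517)
10^8 ≡ 898^2 = 806404 ≡ 877 (mod 1517)
10^16 ≡ 877^2 = 769129 ≡ 10 (mod 1517)
10^32 ≡ 10^2 = 100 ≡ 100 (mod 1517)
10^64 ≡ 100^2 = 10000 ≡ 898 (mod 1517)
10^128 ≡ 898^2 = 806404 ≡ 877 (mod 1517)
10^256 ≡ 877^2 = 769129 ≡ 10 (mod 1517)
379 = 256 + 64 + 32 + 16 + 8 + 2 + 1 in binary powers of 2.
So 10^379 ≡ 10 · 898 · 100 · 10 · 877 · 100 · 10 ≡ 898 (mod 1517).
Squaring chain: 898 → 877; never reaches −1, so base 10 is a Miller–Rabin witness that 1517 is composite.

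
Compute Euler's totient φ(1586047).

1542912

Factor: 1586047 = 83 · 97 · 197.
φ(1586047) = (83−1) · (97−1) · (197−1) = 82 · 96 · 196 = 1542912.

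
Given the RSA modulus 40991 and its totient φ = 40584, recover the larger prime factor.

229

φ(n) = (p−1)(q−1) = n − (p+q) + 1, so p + q = 40991 − 40584 + 1 = 408.
p and q are the roots of t² − 408t + 40991 = 0.
Discriminant: 408² − 4·40991 = 166464 − 163964 = 2500; √2500 = 50.
q = (408 − 50)/2 = 179, p = (408 + 50)/2 = 229.
Check: 179 · 229 = 40991.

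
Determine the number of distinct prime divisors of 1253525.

5

1253525 = 5^2 · 50141
50141 = 7 · 7163
7163 = 13 · 551
551 = 19 · 29
1253525 = 5^2 · 7 · 13 · 19 · 29, which has 5 distinct prime factors.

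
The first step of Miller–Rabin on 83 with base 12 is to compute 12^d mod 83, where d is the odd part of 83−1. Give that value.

1

83 − 1 = 82 = 2^1 · 41, so d = 41.
12^1 ≡ 12 (mod 83)
12^2 ≡ 12^2 = 144 ≡ 61 (mod 83)
12^4 ≡ 61^2 = 3721 ≡ 69 (mod 83)
12^8 ≡ 69^2 = 4761 ≡ 30 (mod 83)
12^16 ≡ 30^2 = 900 ≡ 70 (mod 83)
12^32 ≡ 70^2 = 4900 ≡ 3 (mod 83)
41 = 32 + 8 + 1 in binary powers of 2.
So 12^41 ≡ 3 · 30 · 12 ≡ 1 (mod 83).
Since 12^d ≡ 1 (mod 83), base 12 does not prove 83 composite.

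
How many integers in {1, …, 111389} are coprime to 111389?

Factor: 111389 = 23 · 29 · 167.
φ(111389) = (23−1) · (29−1) · (167−1) = 22 · 28 · 166 = 102256.

102256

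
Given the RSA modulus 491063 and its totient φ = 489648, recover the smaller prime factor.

607

φ(n) = (p−1)(q−1) = n − (p+q) + 1, so p + q = 491063 − 489648 + 1 = 1416.
p and q are the roots of t² − 1416t + 491063 = 0.
Discriminant: 1416² − 4·491063 = 2005056 − 1964252 = 40804; √40804 = 202.
q = (1416 − 202)/2 = 607, p = (1416 + 202)/2 = 809.
Check: 607 · 809 = 491063.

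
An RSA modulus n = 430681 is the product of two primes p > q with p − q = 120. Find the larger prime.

Since p = q + 120, we have 430681 = q(q + 120), so q² + 120q − 430681 = 0.
Discriminant: 120² + 4·430681 = 14400 + 1722724 = 1737124; √1737124 = 1318.
q = (−120 + 1318)/2 = 599, and p = q + 120 = 719.
Check: 599 · 719 = 430681.

719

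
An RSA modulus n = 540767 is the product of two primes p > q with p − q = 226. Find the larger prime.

857

Since p = q + 226, we have 540767 = q(q + 226), so q² + 226q − 540767 = 0.
Discriminant: 226² + 4·540767 = 51076 + 2163068 = 2214144; √2214144 = 1488.
q = (−226 + 1488)/2 = 631, and p = q + 226 = 857.
Check: 631 · 857 = 540767.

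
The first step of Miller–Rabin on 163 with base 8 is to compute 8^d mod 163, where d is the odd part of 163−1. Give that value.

162

163 − 1 = 162 = 2^1 · 81, so d = 81.
8^1 ≡ 8 (mod 163)
8^2 ≡ 8^2 = 64 ≡ 64 (mod 163)
8^4 ≡ 64^2 = 4096 ≡ 21 (mod 163)
8^8 ≡ 21^2 = 441 ≡ 115 (mod 163)
8^16 ≡ 115^2 = 13225 ≡ 22 (mod 163)
8^32 ≡ 22^2 = 484 ≡ 158 (mod 163)
8^64 ≡ 158^2 = 24964 ≡ 25 (mod 163)
81 = 64 + 16 + 1 in binary powers of 2.
So 8^81 ≡ 25 · 22 · 8 ≡ 162 (mod 163).
Since 8^d ≡ 162 (mod 163), base 8 does not prove 163 composite.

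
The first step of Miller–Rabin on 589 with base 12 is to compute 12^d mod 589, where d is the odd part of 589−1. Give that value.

151

589 − 1 = 588 = 2^2 · 147, so d = 147.
12^1 ≡ 12 (mod 589)
12^2 ≡ 12^2 = 144 ≡ 144 (mod 589)
12^4 ≡ 144^2 = 20736 ≡ 121 (mod 589)
12^8 ≡ 121^2 = 14641 ≡ 505 (mod 589)
12^16 ≡ 505^2 = 255025 ≡ 577 (mod 589)
12^32 ≡ 577^2 = 332929 ≡ 144 (mod 589)
12^64 ≡ 144^2 = 20736 ≡ 121 (mod 589)
12^128 ≡ 121^2 = 14641 ≡ 505 (mod 589)
147 = 128 + 16 + 2 + 1 in binary powers of 2.
So 12^147 ≡ 505 · 577 · 144 · 12 ≡ 151 (mod 589).
Squaring chain: 151 → 419; never reaches −1, so base 12 is a Miller–Rabin witness that 589 is composite.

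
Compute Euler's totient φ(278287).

262200

Factor: 278287 = 31 · 47 · 191.
φ(278287) = (31−1) · (47−1) · (191−1) = 30 · 46 · 190 = 262200.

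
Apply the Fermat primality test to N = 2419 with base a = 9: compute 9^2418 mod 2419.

1844

9^1 ≡ 9 (mod 2419)
9^2 ≡ 9^2 = 81 ≡ 81 (mod 2419)
9^4 ≡ 81^2 = 6561 ≡ 1723 (mod 2419)
9^8 ≡ 1723^2 = 2968729 ≡ 616 (mod 2419)
9^16 ≡ 616^2 = 379456 ≡ 2092 (mod 2419)
9^32 ≡ 2092^2 = 4376464 ≡ 493 (mod 2419)
9^64 ≡ 493^2 = 243049 ≡ 1149 (mod 2419)
9^128 ≡ 1149^2 = 1320201 ≡ 1846 (mod 2419)
9^256 ≡ 1846^2 = 3407716 ≡ 1764 (mod 2419)
9^512 ≡ 1764^2 = 3111696 ≡ 862 (mod 2419)
9^1024 ≡ 862^2 = 743044 ≡ 411 (mod 2419)
9^2048 ≡ 411^2 = 168921 ≡ 2010 (mod 2419)
2418 = 2048 + 256 + 64 + 32 + 16 + 2 in binary powers of 2.
So 9^2418 ≡ 2010 · 1764 · 1149 · 493 · 2092 · 81 ≡ 1844 (mod 2419).
Since 1844 ≠ 1, base 9 is a Fermat witness: 2419 is composite.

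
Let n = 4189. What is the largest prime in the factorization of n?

4189 = 59 · 71
71 is prime.
So 4189 = 59 · 71; the largest prime factor is 71.

71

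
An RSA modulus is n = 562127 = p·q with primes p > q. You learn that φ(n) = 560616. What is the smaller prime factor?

659

φ(n) = (p−1)(q−1) = n − (p+q) + 1, so p + q = 562127 − 560616 + 1 = 1512.
p and q are the roots of t² − 1512t + 562127 = 0.
Discriminant: 1512² − 4·562127 = 2286144 − 2248508 = 37636; √37636 = 194.
q = (1512 − 194)/2 = 659, p = (1512 + 194)/2 = 853.
Check: 659 · 853 = 562127.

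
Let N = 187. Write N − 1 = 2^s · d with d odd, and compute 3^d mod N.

148

187 − 1 = 186 = 2^1 · 93, so d = 93.
3^1 ≡ 3 (mod 187)
3^2 ≡ 3^2 = 9 ≡ 9 (mod 187)
3^4 ≡ 9^2 = 81 ≡ 81 (mod 187)
3^8 ≡ 81^2 = 6561 ≡ 16 (mod 187)
3^16 ≡ 16^2 = 256 ≡ 69 (mod 187)
3^32 ≡ 69^2 = 4761 ≡ 86 (mod 187)
3^64 ≡ 86^2 = 7396 ≡ 103 (mod 187)
93 = 64 + 16 + 8 + 4 + 1 in binary powers of 2.
So 3^93 ≡ 103 · 69 · 16 · 81 · 3 ≡ 148 (mod 187).
Squaring chain: 148; never reaches −1, so base 3 is a Miller–Rabin witness that 187 is composite.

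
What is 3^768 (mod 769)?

3^1 ≡ 3 (mod 769)
3^2 ≡ 3^2 = 9 ≡ 9 (mod 769)
3^4 ≡ 9^2 = 81 ≡ 81 (mod 769)
3^8 ≡ 81^2 = 6561 ≡ 409 (mod 769)
3^16 ≡ 409^2 = 167281 ≡ 408 (mod 769)
3^32 ≡ 408^2 = 166464 ≡ 360 (mod 769)
3^64 ≡ 360^2 = 129600 ≡ 408 (mod 769)
3^128 ≡ 408^2 = 166464 ≡ 360 (mod 769)
3^256 ≡ 360^2 = 129600 ≡ 408 (mod 769)
3^512 ≡ 408^2 = 166464 ≡ 360 (mod 769)
768 = 512 + 256 in binary powers of 2.
So 3^768 ≡ 360 · 408 ≡ 1 (mod 769).
Since the result is 1, base 3 gives no evidence that 769 is composite.

1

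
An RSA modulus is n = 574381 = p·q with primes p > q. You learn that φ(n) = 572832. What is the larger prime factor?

φ(n) = (p−1)(q−1) = n − (p+q) + 1, so p + q = 574381 − 572832 + 1 = 1550.
p and q are the roots of t² − 1550t + 574381 = 0.
Discriminant: 1550² − 4·574381 = 2402500 − 2297524 = 104976; √104976 = 324.
q = (1550 − 324)/2 = 613, p = (1550 + 324)/2 = 937.
Check: 613 · 937 = 574381.

937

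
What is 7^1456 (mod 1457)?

7^1 ≡ 7 (mod 1457)
7^2 ≡ 7^2 = 49 ≡ 49 (mod 1457)
7^4 ≡ 49^2 = 2401 ≡ 944 (mod 1457)
7^8 ≡ 944^2 = 891136 ≡ 909 (mod 1457)
7^16 ≡ 909^2 = 826281 ≡ 162 (mod 1457)
7^32 ≡ 162^2 = 26244 ≡ 18 (mod 1457)
7^64 ≡ 18^2 = 324 ≡ 324 (mod 1457)
7^128 ≡ 324^2 = 104976 ≡ 72 (mod 1457)
7^256 ≡ 72^2 = 5184 ≡ 813 (mod 1457)
7^512 ≡ 813^2 = 660969 ≡ 948 (mod 1457)
7^1024 ≡ 948^2 = 898704 ≡ 1192 (mod 1457)
1456 = 1024 + 256 + 128 + 32 + 16 in binary powers of 2.
So 7^1456 ≡ 1192 · 813 · 72 · 18 · 162 ≡ 1278 (mod 1457).
Since 1278 ≠ 1, base 7 is a Fermat witness: 1457 is composite.

1278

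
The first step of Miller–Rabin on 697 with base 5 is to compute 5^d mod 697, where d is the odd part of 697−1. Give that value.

61

697 − 1 = 696 = 2^3 · 87, so d = 87.
5^1 ≡ 5 (mod 697)
5^2 ≡ 5^2 = 25 ≡ 25 (mod 697)
5^4 ≡ 25^2 = 625 ≡ 625 (mod 697)
5^8 ≡ 625^2 = 390625 ≡ 305 (mod 697)
5^16 ≡ 305^2 = 93025 ≡ 324 (mod 697)
5^32 ≡ 324^2 = 104976 ≡ 426 (mod 697)
5^64 ≡ 426^2 = 181476 ≡ 256 (mod 697)
87 = 64 + 16 + 4 + 2 + 1 in binary powers of 2.
So 5^87 ≡ 256 · 324 · 625 · 25 · 5 ≡ 61 (mod 697).
Squaring chain: 61 → 236 → 633; never reaches −1, so base 5 is a Miller–Rabin witness that 697 is composite.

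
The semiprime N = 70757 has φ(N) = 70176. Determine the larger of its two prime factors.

φ(n) = (p−1)(q−1) = n − (p+q) + 1, so p + q = 70757 − 70176 + 1 = 582.
p and q are the roots of t² − 582t + 70757 = 0.
Discriminant: 582² − 4·70757 = 338724 − 283028 = 55696; √55696 = 236.
q = (582 − 236)/2 = 173, p = (582 + 236)/2 = 409.
Check: 173 · 409 = 70757.

409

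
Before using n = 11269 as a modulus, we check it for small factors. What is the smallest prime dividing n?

59

11269 is odd.
Digit sum 19, not divisible by 3.
Ends in 9: not divisible by 5.
7: 11269 = 7·1609 + 6
11: 11269 = 11·1024 + 5
13: 11269 = 13·866 + 11
17: 11269 = 17·662 + 15
19: 11269 = 19·593 + 2
23: 11269 = 23·489 + 22
29: 11269 = 29·388 + 17
31: 11269 = 31·363 + 16
37: 11269 = 37·304 + 21
41: 11269 = 41·274 + 35
43: 11269 = 43·262 + 3
47: 11269 = 47·239 + 36
53: 11269 = 53·212 + 33
59: 11269 = 59·191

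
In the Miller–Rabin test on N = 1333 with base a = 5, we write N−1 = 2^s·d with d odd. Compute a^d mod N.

1333 − 1 = 1332 = 2^2 · 333, so d = 333.
5^1 ≡ 5 (mod 1333)
5^2 ≡ 5^2 = 25 ≡ 25 (mod 1333)
5^4 ≡ 25^2 = 625 ≡ 625 (mod 1333)
5^8 ≡ 625^2 = 390625 ≡ 56 (mod 1333)
5^16 ≡ 56^2 = 3136 ≡ 470 (mod 1333)
5^32 ≡ 470^2 = 220900 ≡ 955 (mod 1333)
5^64 ≡ 955^2 = 912025 ≡ 253 (mod 1333)
5^128 ≡ 253^2 = 64009 ≡ 25 (mod 1333)
5^256 ≡ 25^2 = 625 ≡ 625 (mod 1333)
333 = 256 + 64 + 8 + 4 + 1 in binary powers of 2.
So 5^333 ≡ 625 · 253 · 56 · 625 · 5 ≡ 32 (mod 1333).
Squaring chain: 32 → 1024; never reaches −1, so base 5 is a Miller–Rabin witness that 1333 is composite.

32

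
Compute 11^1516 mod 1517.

11^1 ≡ 11 (mod 1517)
11^2 ≡ 11^2 = 121 ≡ 121 (mod 1517)
11^4 ≡ 121^2 = 14641 ≡ 988 (mod 1517)
11^8 ≡ 988^2 = 976144 ≡ 713 (mod 1517)
11^16 ≡ 713^2 = 508369 ≡ 174 (mod 1517)
11^32 ≡ 174^2 = 30276 ≡ 1453 (mod 1517)
11^64 ≡ 1453^2 = 2111209 ≡ 1062 (mod 1517)
11^128 ≡ 1062^2 = 1127844 ≡ 713 (mod 1517)
11^256 ≡ 713^2 = 508369 ≡ 174 (mod 1517)
11^512 ≡ 174^2 = 30276 ≡ 1453 (mod 1517)
11^1024 ≡ 1453^2 = 2111209 ≡ 1062 (mod 1517)
1516 = 1024 + 256 + 128 + 64 + 32 + 8 + 4 in binary powers of 2.
So 11^1516 ≡ 1062 · 174 · 713 · 1062 · 1453 · 713 · 988 ≡ 359 (mod 1517).
Since 359 ≠ 1, base 11 is a Fermat witness: 1517 is composite.

359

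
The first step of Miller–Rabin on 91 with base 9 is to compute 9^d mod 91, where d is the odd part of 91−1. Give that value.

1

91 − 1 = 90 = 2^1 · 45, so d = 45.
9^1 ≡ 9 (mod 91)
9^2 ≡ 9^2 = 81 ≡ 81 (mod 91)
9^4 ≡ 81^2 = 6561 ≡ 9 (mod 91)
9^8 ≡ 9^2 = 81 ≡ 81 (mod 91)
9^16 ≡ 81^2 = 6561 ≡ 9 (mod 91)
9^32 ≡ 9^2 = 81 ≡ 81 (mod 91)
45 = 32 + 8 + 4 + 1 in binary powers of 2.
So 9^45 ≡ 81 · 81 · 9 · 9 ≡ 1 (mod 91).
Since 9^d ≡ 1 (mod 91), base 9 does not prove 91 composite.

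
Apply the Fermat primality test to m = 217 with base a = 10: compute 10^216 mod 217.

64

10^1 ≡ 10 (mod 217)
10^2 ≡ 10^2 = 100 ≡ 100 (mod 217)
10^4 ≡ 100^2 = 10000 ≡ 18 (mod 217)
10^8 ≡ 18^2 = 324 ≡ 107 (mod 217)
10^16 ≡ 107^2 = 11449 ≡ 165 (mod 217)
10^32 ≡ 165^2 = 27225 ≡ 100 (mod 217)
10^64 ≡ 100^2 = 10000 ≡ 18 (mod 217)
10^128 ≡ 18^2 = 324 ≡ 107 (mod 217)
216 = 128 + 64 + 16 + 8 in binary powers of 2.
So 10^216 ≡ 107 · 18 · 165 · 107 ≡ 64 (mod 217).
Since 64 ≠ 1, base 10 is a Fermat witness: 217 is composite.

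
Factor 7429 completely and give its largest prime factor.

7429 = 17 · 437
437 = 19 · 23
23 is prime.
So 7429 = 17 · 19 · 23; the largest prime factor is 23.

23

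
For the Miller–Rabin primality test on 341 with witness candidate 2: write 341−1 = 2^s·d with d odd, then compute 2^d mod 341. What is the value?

341 − 1 = 340 = 2^2 · 85, so d = 85.
2^1 ≡ 2 (mod 341)
2^2 ≡ 2^2 = 4 ≡ 4 (mod 341)
2^4 ≡ 4^2 = 16 ≡ 16 (mod 341)
2^8 ≡ 16^2 = 256 ≡ 256 (mod 341)
2^16 ≡ 256^2 = 65536 ≡ 64 (mod 341)
2^32 ≡ 64^2 = 4096 ≡ 4 (mod 341)
2^64 ≡ 4^2 = 16 ≡ 16 (mod 341)
85 = 64 + 16 + 4 + 1 in binary powers of 2.
So 2^85 ≡ 16 · 64 · 16 · 2 ≡ 32 (mod 341).
Squaring chain: 32 → 1; never reaches −1, so base 2 is a Miller–Rabin witness that 341 is composite.

32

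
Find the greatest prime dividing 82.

41

82 = 2 · 41
41 is prime.
So 82 = 2 · 41; the largest prime factor is 41.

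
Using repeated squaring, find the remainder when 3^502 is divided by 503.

1

3^1 ≡ 3 (mod 503)
3^2 ≡ 3^2 = 9 ≡ 9 (mod 503)
3^4 ≡ 9^2 = 81 ≡ 81 (mod 503)
3^8 ≡ 81^2 = 6561 ≡ 22 (mod 503)
3^16 ≡ 22^2 = 484 ≡ 484 (mod 503)
3^32 ≡ 484^2 = 234256 ≡ 361 (mod 503)
3^64 ≡ 361^2 = 130321 ≡ 44 (mod 503)
3^128 ≡ 44^2 = 1936 ≡ 427 (mod 503)
3^256 ≡ 427^2 = 182329 ≡ 243 (mod 503)
502 = 256 + 128 + 64 + 32 + 16 + 4 + 2 in binary powers of 2.
So 3^502 ≡ 243 · 427 · 44 · 361 · 484 · 81 · 9 ≡ 1 (mod 503).
Since the result is 1, base 3 gives no evidence that 503 is composite.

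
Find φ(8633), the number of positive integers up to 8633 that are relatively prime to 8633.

Factor: 8633 = 89 · 97.
φ(8633) = (89−1) · (97−1) = 88 · 96 = 8448.

8448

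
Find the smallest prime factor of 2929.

2929 is odd.
Digit sum 22, not divisible by 3.
Ends in 9: not divisible by 5.
7: 2929 = 7·418 + 3
11: 2929 = 11·266 + 3
13: 2929 = 13·225 + 4
17: 2929 = 17·172 + 5
19: 2929 = 19·154 + 3
23: 2929 = 23·127 + 8
29: 2929 = 29·101

29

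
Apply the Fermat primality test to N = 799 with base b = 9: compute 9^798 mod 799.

225

9^1 ≡ 9 (mod 799)
9^2 ≡ 9^2 = 81 ≡ 81 (mod 799)
9^4 ≡ 81^2 = 6561 ≡ 169 (mod 799)
9^8 ≡ 169^2 = 28561 ≡ 596 (mod 799)
9^16 ≡ 596^2 = 355216 ≡ 460 (mod 799)
9^32 ≡ 460^2 = 211600 ≡ 664 (mod 799)
9^64 ≡ 664^2 = 440896 ≡ 647 (mod 799)
9^128 ≡ 647^2 = 418609 ≡ 732 (mod 799)
9^256 ≡ 732^2 = 535824 ≡ 494 (mod 799)
9^512 ≡ 494^2 = 244036 ≡ 341 (mod 799)
798 = 512 + 256 + 16 + 8 + 4 + 2 in binary powers of 2.
So 9^798 ≡ 341 · 494 · 460 · 596 · 169 · 81 ≡ 225 (mod 799).
Since 225 ≠ 1, base 9 is a Fermat witness: 799 is composite.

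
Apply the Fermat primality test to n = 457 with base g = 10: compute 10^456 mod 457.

10^1 ≡ 10 (mod 457)
10^2 ≡ 10^2 = 100 ≡ 100 (mod 457)
10^4 ≡ 100^2 = 10000 ≡ 403 (mod 457)
10^8 ≡ 403^2 = 162409 ≡ 174 (mod 457)
10^16 ≡ 174^2 = 30276 ≡ 114 (mod 457)
10^32 ≡ 114^2 = 12996 ≡ 200 (mod 457)
10^64 ≡ 200^2 = 40000 ≡ 241 (mod 457)
10^128 ≡ 241^2 = 58081 ≡ 42 (mod 457)
10^256 ≡ 42^2 = 1764 ≡ 393 (mod 457)
456 = 256 + 128 + 64 + 8 in binary powers of 2.
So 10^456 ≡ 393 · 42 · 241 · 174 ≡ 1 (mod 457).
Since the result is 1, base 10 gives no evidence that 457 is composite.

1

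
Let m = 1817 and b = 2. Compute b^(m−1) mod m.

2^1 ≡ 2 (mod 1817)
2^2 ≡ 2^2 = 4 ≡ 4 (mod 1817)
2^4 ≡ 4^2 = 16 ≡ 16 (mod 1817)
2^8 ≡ 16^2 = 256 ≡ 256 (mod 1817)
2^16 ≡ 256^2 = 65536 ≡ 124 (mod 1817)
2^32 ≡ 124^2 = 15376 ≡ 840 (mod 1817)
2^64 ≡ 840^2 = 705600 ≡ 604 (mod 1817)
2^128 ≡ 604^2 = 364816 ≡ 1416 (mod 1817)
2^256 ≡ 1416^2 = 2005056 ≡ 905 (mod 1817)
2^512 ≡ 905^2 = 819025 ≡ 1375 (mod 1817)
2^1024 ≡ 1375^2 = 1890625 ≡ 945 (mod 1817)
1816 = 1024 + 512 + 256 + 16 + 8 in binary powers of 2.
So 2^1816 ≡ 945 · 1375 · 905 · 124 · 256 ≡ 1221 (mod 1817).
Since 1221 ≠ 1, base 2 is a Fermat witness: 1817 is composite.

1221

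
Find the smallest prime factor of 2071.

2071 is odd.
Digit sum 10, not divisible by 3.
Ends in 1: not divisible by 5.
7: 2071 = 7·295 + 6
11: 2071 = 11·188 + 3
13: 2071 = 13·159 + 4
17: 2071 = 17·121 + 14
19: 2071 = 19·109

19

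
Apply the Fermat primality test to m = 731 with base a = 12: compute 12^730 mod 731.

12^1 ≡ 12 (mod 731)
12^2 ≡ 12^2 = 144 ≡ 144 (mod 731)
12^4 ≡ 144^2 = 20736 ≡ 268 (mod 731)
12^8 ≡ 268^2 = 71824 ≡ 186 (mod 731)
12^16 ≡ 186^2 = 34596 ≡ 239 (mod 731)
12^32 ≡ 239^2 = 57121 ≡ 103 (mod 731)
12^64 ≡ 103^2 = 10609 ≡ 375 (mod 731)
12^128 ≡ 375^2 = 140625 ≡ 273 (mod 731)
12^256 ≡ 273^2 = 74529 ≡ 698 (mod 731)
12^512 ≡ 698^2 = 487204 ≡ 358 (mod 731)
730 = 512 + 128 + 64 + 16 + 8 + 2 in binary powers of 2.
So 12^730 ≡ 358 · 273 · 375 · 239 · 186 · 144 ≡ 196 (mod 731).
Since 196 ≠ 1, base 12 is a Fermat witness: 731 is composite.

196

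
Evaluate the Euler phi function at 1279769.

1240272

Factor: 1279769 = 59 · 109 · 199.
φ(1279769) = (59−1) · (109−1) · (199−1) = 58 · 108 · 198 = 1240272.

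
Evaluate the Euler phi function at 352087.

Factor: 352087 = 17 · 139 · 149.
φ(352087) = (17−1) · (139−1) · (149−1) = 16 · 138 · 148 = 326784.

326784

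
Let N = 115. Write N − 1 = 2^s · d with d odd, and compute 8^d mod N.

115 − 1 = 114 = 2^1 · 57, so d = 57.
8^1 ≡ 8 (mod 115)
8^2 ≡ 8^2 = 64 ≡ 64 (mod 115)
8^4 ≡ 64^2 = 4096 ≡ 71 (mod 115)
8^8 ≡ 71^2 = 5041 ≡ 96 (mod 115)
8^16 ≡ 96^2 = 9216 ≡ 16 (mod 115)
8^32 ≡ 16^2 = 256 ≡ 26 (mod 115)
57 = 32 + 16 + 8 + 1 in binary powers of 2.
So 8^57 ≡ 26 · 16 · 96 · 8 ≡ 18 (mod 115).
Squaring chain: 18; never reaches −1, so base 8 is a Miller–Rabin witness that 115 is composite.

18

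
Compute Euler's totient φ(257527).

244608

Factor: 257527 = 43 · 53 · 113.
φ(257527) = (43−1) · (53−1) · (113−1) = 42 · 52 · 112 = 244608.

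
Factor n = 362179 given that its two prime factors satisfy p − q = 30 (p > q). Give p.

617

Since p = q + 30, we have 362179 = q(q + 30), so q² + 30q − 362179 = 0.
Discriminant: 30² + 4·362179 = 900 + 1448716 = 1449616; √1449616 = 1204.
q = (−30 + 1204)/2 = 587, and p = q + 30 = 617.
Check: 587 · 617 = 362179.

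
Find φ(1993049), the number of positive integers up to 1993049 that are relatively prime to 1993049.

1940400

Factor: 1993049 = 67 · 151 · 197.
φ(1993049) = (67−1) · (151−1) · (197−1) = 66 · 150 · 196 = 1940400.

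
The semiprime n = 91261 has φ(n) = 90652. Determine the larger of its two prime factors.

φ(n) = (p−1)(q−1) = n − (p+q) + 1, so p + q = 91261 − 90652 + 1 = 610.
p and q are the roots of t² − 610t + 91261 = 0.
Discriminant: 610² − 4·91261 = 372100 − 365044 = 7056; √7056 = 84.
q = (610 − 84)/2 = 263, p = (610 + 84)/2 = 347.
Check: 263 · 347 = 91261.

347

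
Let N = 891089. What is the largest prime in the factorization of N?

53

891089 = 17 · 52417
52417 = 23 · 2279
2279 = 43 · 53
53 is prime.
So 891089 = 17 · 23 · 43 · 53; the largest prime factor is 53.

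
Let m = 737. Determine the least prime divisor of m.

11

737 is odd.
Digit sum 17, not divisible by 3.
Ends in 7: not divisible by 5.
7: 737 = 7·105 + 2
11: 737 = 11·67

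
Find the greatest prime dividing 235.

235 = 5 · 47
47 is prime.
So 235 = 5 · 47; the largest prime factor is 47.

47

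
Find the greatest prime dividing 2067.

53

2067 = 3 · 689
689 = 13 · 53
53 is prime.
So 2067 = 3 · 13 · 53; the largest prime factor is 53.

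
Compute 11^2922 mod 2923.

11^1 ≡ 11 (mod 2923)
11^2 ≡ 11^2 = 121 ≡ 121 (mod 2923)
11^4 ≡ 121^2 = 14641 ≡ 26 (mod 2923)
11^8 ≡ 26^2 = 676 ≡ 676 (mod 2923)
11^16 ≡ 676^2 = 456976 ≡ 988 (mod 2923)
11^32 ≡ 988^2 = 976144 ≡ 2785 (mod 2923)
11^64 ≡ 2785^2 = 7756225 ≡ 1506 (mod 2923)
11^128 ≡ 1506^2 = 2268036 ≡ 2711 (mod 2923)
11^256 ≡ 2711^2 = 7349521 ≡ 1099 (mod 2923)
11^512 ≡ 1099^2 = 1207801 ≡ 602 (mod 2923)
11^1024 ≡ 602^2 = 362404 ≡ 2875 (mod 2923)
11^2048 ≡ 2875^2 = 8265625 ≡ 2304 (mod 2923)
2922 = 2048 + 512 + 256 + 64 + 32 + 8 + 2 in binary powers of 2.
So 11^2922 ≡ 2304 · 602 · 1099 · 1506 · 2785 · 676 · 121 ≡ 2258 (mod 2923).
Since 2258 ≠ 1, base 11 is a Fermat witness: 2923 is composite.

2258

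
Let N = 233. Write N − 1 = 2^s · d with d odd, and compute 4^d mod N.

233 − 1 = 232 = 2^3 · 29, so d = 29.
4^1 ≡ 4 (mod 233)
4^2 ≡ 4^2 = 16 ≡ 16 (mod 233)
4^4 ≡ 16^2 = 256 ≡ 23 (mod 233)
4^8 ≡ 23^2 = 529 ≡ 63 (mod 233)
4^16 ≡ 63^2 = 3969 ≡ 8 (mod 233)
29 = 16 + 8 + 4 + 1 in binary powers of 2.
So 4^29 ≡ 8 · 63 · 23 · 4 ≡ 1 (mod 233).
Since 4^d ≡ 1 (mod 233), base 4 does not prove 233 composite.

1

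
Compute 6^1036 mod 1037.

727

6^1 ≡ 6 (mod 1037)
6^2 ≡ 6^2 = 36 ≡ 36 (mod 1037)
6^4 ≡ 36^2 = 1296 ≡ 259 (mod 1037)
6^8 ≡ 259^2 = 67081 ≡ 713 (mod 1037)
6^16 ≡ 713^2 = 508369 ≡ 239 (mod 1037)
6^32 ≡ 239^2 = 57121 ≡ 86 (mod 1037)
6^64 ≡ 86^2 = 7396 ≡ 137 (mod 1037)
6^128 ≡ 137^2 = 18769 ≡ 103 (mod 1037)
6^256 ≡ 103^2 = 10609 ≡ 239 (mod 1037)
6^512 ≡ 239^2 = 57121 ≡ 86 (mod 1037)
6^1024 ≡ 86^2 = 7396 ≡ 137 (mod 1037)
1036 = 1024 + 8 + 4 in binary powers of 2.
So 6^1036 ≡ 137 · 713 · 259 ≡ 727 (mod 1037).
Since 727 ≠ 1, base 6 is a Fermat witness: 1037 is composite.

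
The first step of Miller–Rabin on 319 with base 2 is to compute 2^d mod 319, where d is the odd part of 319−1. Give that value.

171

319 − 1 = 318 = 2^1 · 159, so d = 159.
2^1 ≡ 2 (mod 319)
2^2 ≡ 2^2 = 4 ≡ 4 (mod 319)
2^4 ≡ 4^2 = 16 ≡ 16 (mod 319)
2^8 ≡ 16^2 = 256 ≡ 256 (mod 319)
2^16 ≡ 256^2 = 65536 ≡ 141 (mod 319)
2^32 ≡ 141^2 = 19881 ≡ 103 (mod 319)
2^64 ≡ 103^2 = 10609 ≡ 82 (mod 319)
2^128 ≡ 82^2 = 6724 ≡ 25 (mod 319)
159 = 128 + 16 + 8 + 4 + 2 + 1 in binary powers of 2.
So 2^159 ≡ 25 · 141 · 256 · 16 · 4 · 2 ≡ 171 (mod 319).
Squaring chain: 171; never reaches −1, so base 2 is a Miller–Rabin witness that 319 is composite.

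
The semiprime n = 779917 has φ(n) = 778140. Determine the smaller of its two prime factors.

787

φ(n) = (p−1)(q−1) = n − (p+q) + 1, so p + q = 779917 − 778140 + 1 = 1778.
p and q are the roots of t² − 1778t + 779917 = 0.
Discriminant: 1778² − 4·779917 = 3161284 − 3119668 = 41616; √41616 = 204.
q = (1778 − 204)/2 = 787, p = (1778 + 204)/2 = 991.
Check: 787 · 991 = 779917.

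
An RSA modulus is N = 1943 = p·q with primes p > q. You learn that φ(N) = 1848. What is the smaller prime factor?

φ(n) = (p−1)(q−1) = n − (p+q) + 1, so p + q = 1943 − 1848 + 1 = 96.
p and q are the roots of t² − 96t + 1943 = 0.
Discriminant: 96² − 4·1943 = 9216 − 7772 = 1444; √1444 = 38.
q = (96 − 38)/2 = 29, p = (96 + 38)/2 = 67.
Check: 29 · 67 = 1943.

29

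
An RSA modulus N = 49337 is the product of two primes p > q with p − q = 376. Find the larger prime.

479

Since p = q + 376, we have 49337 = q(q + 376), so q² + 376q − 49337 = 0.
Discriminant: 376² + 4·49337 = 141376 + 197348 = 338724; √338724 = 582.
q = (−376 + 582)/2 = 103, and p = q + 376 = 479.
Check: 103 · 479 = 49337.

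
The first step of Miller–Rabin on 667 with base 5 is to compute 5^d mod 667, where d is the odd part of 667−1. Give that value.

332

667 − 1 = 666 = 2^1 · 333, so d = 333.
5^1 ≡ 5 (mod 667)
5^2 ≡ 5^2 = 25 ≡ 25 (mod 667)
5^4 ≡ 25^2 = 625 ≡ 625 (mod 667)
5^8 ≡ 625^2 = 390625 ≡ 430 (mod 667)
5^16 ≡ 430^2 = 184900 ≡ 141 (mod 667)
5^32 ≡ 141^2 = 19881 ≡ 538 (mod 667)
5^64 ≡ 538^2 = 289444 ≡ 633 (mod 667)
5^128 ≡ 633^2 = 400689 ≡ 489 (mod 667)
5^256 ≡ 489^2 = 239121 ≡ 335 (mod 667)
333 = 256 + 64 + 8 + 4 + 1 in binary powers of 2.
So 5^333 ≡ 335 · 633 · 430 · 625 · 5 ≡ 332 (mod 667).
Squaring chain: 332; never reaches −1, so base 5 is a Miller–Rabin witness that 667 is composite.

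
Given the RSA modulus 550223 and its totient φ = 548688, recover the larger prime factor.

φ(n) = (p−1)(q−1) = n − (p+q) + 1, so p + q = 550223 − 548688 + 1 = 1536.
p and q are the roots of t² − 1536t + 550223 = 0.
Discriminant: 1536² − 4·550223 = 2359296 − 2200892 = 158404; √158404 = 398.
q = (1536 − 398)/2 = 569, p = (1536 + 398)/2 = 967.
Check: 569 · 967 = 550223.

967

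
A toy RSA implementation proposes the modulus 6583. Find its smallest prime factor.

6583 is odd.
Digit sum 22, not divisible by 3.
Ends in 3: not divisible by 5.
7: 6583 = 7·940 + 3
11: 6583 = 11·598 + 5
13: 6583 = 13·506 + 5
17: 6583 = 17·387 + 4
19: 6583 = 19·346 + 9
23: 6583 = 23·286 + 5
29: 6583 = 29·227

29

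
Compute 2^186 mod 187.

2^1 ≡ 2 (mod 187)
2^2 ≡ 2^2 = 4 ≡ 4 (mod 187)
2^4 ≡ 4^2 = 16 ≡ 16 (mod 187)
2^8 ≡ 16^2 = 256 ≡ 69 (mod 187)
2^16 ≡ 69^2 = 4761 ≡ 86 (mod 187)
2^32 ≡ 86^2 = 7396 ≡ 103 (mod 187)
2^64 ≡ 103^2 = 10609 ≡ 137 (mod 187)
2^128 ≡ 137^2 = 18769 ≡ 69 (mod 187)
186 = 128 + 32 + 16 + 8 + 2 in binary powers of 2.
So 2^186 ≡ 69 · 103 · 86 · 69 · 4 ≡ 174 (mod 187).
Since 174 ≠ 1, base 2 is a Fermat witness: 187 is composite.

174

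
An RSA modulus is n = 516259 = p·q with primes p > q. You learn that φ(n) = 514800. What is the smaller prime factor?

φ(n) = (p−1)(q−1) = n − (p+q) + 1, so p + q = 516259 − 514800 + 1 = 1460.
p and q are the roots of t² − 1460t + 516259 = 0.
Discriminant: 1460² − 4·516259 = 2131600 − 2065036 = 66564; √66564 = 258.
q = (1460 − 258)/2 = 601, p = (1460 + 258)/2 = 859.
Check: 601 · 859 = 516259.

601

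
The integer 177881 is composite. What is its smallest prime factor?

11

177881 is odd.
Digit sum 32, not divisible by 3.
Ends in 1: not divisible by 5.
7: 177881 = 7·25411 + 4
11: 177881 = 11·16171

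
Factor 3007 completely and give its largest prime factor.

97

3007 = 31 · 97
97 is prime.
So 3007 = 31 · 97; the largest prime factor is 97.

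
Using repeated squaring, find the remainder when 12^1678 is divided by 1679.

653

12^1 ≡ 12 (mod 1679)
12^2 ≡ 12^2 = 144 ≡ 144 (mod 1679)
12^4 ≡ 144^2 = 20736 ≡ 588 (mod 1679)
12^8 ≡ 588^2 = 345744 ≡ 1549 (mod 1679)
12^16 ≡ 1549^2 = 2399401 ≡ 110 (mod 1679)
12^32 ≡ 110^2 = 12100 ≡ 347 (mod 1679)
12^64 ≡ 347^2 = 120409 ≡ 1200 (mod 1679)
12^128 ≡ 1200^2 = 1440000 ≡ 1097 (mod 1679)
12^256 ≡ 1097^2 = 1203409 ≡ 1245 (mod 1679)
12^512 ≡ 1245^2 = 1550025 ≡ 308 (mod 1679)
12^1024 ≡ 308^2 = 94864 ≡ 840 (mod 1679)
1678 = 1024 + 512 + 128 + 8 + 4 + 2 in binary powers of 2.
So 12^1678 ≡ 840 · 308 · 1097 · 1549 · 588 · 144 ≡ 653 (mod 1679).
Since 653 ≠ 1, base 12 is a Fermat witness: 1679 is composite.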